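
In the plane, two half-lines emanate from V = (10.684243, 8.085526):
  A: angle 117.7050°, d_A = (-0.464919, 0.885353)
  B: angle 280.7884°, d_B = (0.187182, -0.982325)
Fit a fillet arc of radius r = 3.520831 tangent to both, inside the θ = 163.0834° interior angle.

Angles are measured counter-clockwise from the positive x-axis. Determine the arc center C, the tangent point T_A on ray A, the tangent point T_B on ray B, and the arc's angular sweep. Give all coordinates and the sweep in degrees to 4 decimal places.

bisector direction at 199.2467° = (-0.944108,-0.329636)
center distance |VC| = r/sin(θ/2) = 3.520831/sin(81.5417°) = 3.559548
C = V + |VC|·bis = (7.3236,6.9122)
T_A = V + ((C−V)·d_A)·d_A = V + 0.5236·d_A = (10.4408,8.5491)
T_B = V + ((C−V)·d_B)·d_B = V + 0.5236·d_B = (10.7822,7.5712)
sweep = 180° − θ = 16.9166°

center=(7.3236,6.9122) T_A=(10.4408,8.5491) T_B=(10.7822,7.5712) sweep=16.9166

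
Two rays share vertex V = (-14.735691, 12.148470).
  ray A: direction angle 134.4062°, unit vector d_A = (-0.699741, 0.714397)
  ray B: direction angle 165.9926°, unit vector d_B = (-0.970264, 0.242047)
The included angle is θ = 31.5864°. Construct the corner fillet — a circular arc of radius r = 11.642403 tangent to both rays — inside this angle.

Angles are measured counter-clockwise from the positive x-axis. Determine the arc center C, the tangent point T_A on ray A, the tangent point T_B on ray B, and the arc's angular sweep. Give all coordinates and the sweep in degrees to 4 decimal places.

center=(-51.8557,33.4078) T_A=(-43.5384,41.5545) T_B=(-54.6737,22.1116) sweep=148.4136

bisector direction at 150.1994° = (-0.867760,0.496983)
center distance |VC| = r/sin(θ/2) = 11.642403/sin(15.7932°) = 42.776838
C = V + |VC|·bis = (-51.8557,33.4078)
T_A = V + ((C−V)·d_A)·d_A = V + 41.1620·d_A = (-43.5384,41.5545)
T_B = V + ((C−V)·d_B)·d_B = V + 41.1620·d_B = (-54.6737,22.1116)
sweep = 180° − θ = 148.4136°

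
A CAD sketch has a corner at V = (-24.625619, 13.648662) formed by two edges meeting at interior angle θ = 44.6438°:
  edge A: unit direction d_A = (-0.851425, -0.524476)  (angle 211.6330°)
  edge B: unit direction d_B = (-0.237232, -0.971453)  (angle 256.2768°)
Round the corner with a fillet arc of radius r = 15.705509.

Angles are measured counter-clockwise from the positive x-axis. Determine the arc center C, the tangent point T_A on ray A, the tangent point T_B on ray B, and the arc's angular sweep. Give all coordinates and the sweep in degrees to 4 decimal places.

center=(-48.9574,-19.7858) T_A=(-57.1946,-6.4138) T_B=(-33.7003,-23.5117) sweep=135.3562

bisector direction at 233.9549° = (-0.588422,-0.808554)
center distance |VC| = r/sin(θ/2) = 15.705509/sin(22.3219°) = 41.350987
C = V + |VC|·bis = (-48.9574,-19.7858)
T_A = V + ((C−V)·d_A)·d_A = V + 38.2523·d_A = (-57.1946,-6.4138)
T_B = V + ((C−V)·d_B)·d_B = V + 38.2523·d_B = (-33.7003,-23.5117)
sweep = 180° − θ = 135.3562°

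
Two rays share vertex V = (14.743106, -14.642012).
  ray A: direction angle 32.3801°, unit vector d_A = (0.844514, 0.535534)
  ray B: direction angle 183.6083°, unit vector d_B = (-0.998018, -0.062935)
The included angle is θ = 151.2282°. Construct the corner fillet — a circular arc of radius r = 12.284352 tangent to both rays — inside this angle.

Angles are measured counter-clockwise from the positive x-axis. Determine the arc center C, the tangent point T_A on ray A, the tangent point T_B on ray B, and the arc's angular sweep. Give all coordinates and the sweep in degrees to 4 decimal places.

bisector direction at 107.9942° = (-0.308921,0.951088)
center distance |VC| = r/sin(θ/2) = 12.284352/sin(75.6141°) = 12.682005
C = V + |VC|·bis = (10.8254,-2.5803)
T_A = V + ((C−V)·d_A)·d_A = V + 3.1509·d_A = (17.4041,-12.9546)
T_B = V + ((C−V)·d_B)·d_B = V + 3.1509·d_B = (11.5985,-14.8403)
sweep = 180° − θ = 28.7718°

center=(10.8254,-2.5803) T_A=(17.4041,-12.9546) T_B=(11.5985,-14.8403) sweep=28.7718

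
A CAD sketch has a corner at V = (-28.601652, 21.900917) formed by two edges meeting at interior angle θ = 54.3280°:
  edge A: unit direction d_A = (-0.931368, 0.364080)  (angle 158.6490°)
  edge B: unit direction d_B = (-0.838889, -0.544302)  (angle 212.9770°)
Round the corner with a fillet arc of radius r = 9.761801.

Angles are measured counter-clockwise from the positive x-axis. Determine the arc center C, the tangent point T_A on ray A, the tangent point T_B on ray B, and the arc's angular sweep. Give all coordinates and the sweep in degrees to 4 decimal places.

center=(-49.8739,19.7353) T_A=(-46.3198,28.8271) T_B=(-44.5605,11.5462) sweep=125.6720

bisector direction at 185.8130° = (-0.994858,-0.101282)
center distance |VC| = r/sin(θ/2) = 9.761801/sin(27.1640°) = 21.382184
C = V + |VC|·bis = (-49.8739,19.7353)
T_A = V + ((C−V)·d_A)·d_A = V + 19.0238·d_A = (-46.3198,28.8271)
T_B = V + ((C−V)·d_B)·d_B = V + 19.0238·d_B = (-44.5605,11.5462)
sweep = 180° − θ = 125.6720°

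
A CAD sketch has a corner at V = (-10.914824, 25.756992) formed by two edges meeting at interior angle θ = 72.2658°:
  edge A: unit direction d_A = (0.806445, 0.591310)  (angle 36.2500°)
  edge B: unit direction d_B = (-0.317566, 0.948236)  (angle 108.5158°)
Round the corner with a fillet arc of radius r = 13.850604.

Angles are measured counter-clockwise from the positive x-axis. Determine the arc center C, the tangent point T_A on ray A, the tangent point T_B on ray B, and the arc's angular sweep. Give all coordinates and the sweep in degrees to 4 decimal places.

center=(-3.8057,48.1445) T_A=(4.3843,36.9747) T_B=(-16.9394,43.7460) sweep=107.7342

bisector direction at 72.3829° = (0.302654,0.953100)
center distance |VC| = r/sin(θ/2) = 13.850604/sin(36.1329°) = 23.489127
C = V + |VC|·bis = (-3.8057,48.1445)
T_A = V + ((C−V)·d_A)·d_A = V + 18.9710·d_A = (4.3843,36.9747)
T_B = V + ((C−V)·d_B)·d_B = V + 18.9710·d_B = (-16.9394,43.7460)
sweep = 180° − θ = 107.7342°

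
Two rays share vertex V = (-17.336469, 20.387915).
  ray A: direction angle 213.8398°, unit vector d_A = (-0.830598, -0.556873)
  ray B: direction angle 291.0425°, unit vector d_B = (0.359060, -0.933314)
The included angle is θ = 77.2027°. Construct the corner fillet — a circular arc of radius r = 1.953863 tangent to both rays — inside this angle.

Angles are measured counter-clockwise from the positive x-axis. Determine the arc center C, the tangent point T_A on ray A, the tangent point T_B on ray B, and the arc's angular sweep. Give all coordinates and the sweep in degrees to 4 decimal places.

center=(-18.2813,17.4021) T_A=(-19.3693,19.0250) T_B=(-16.4577,18.1037) sweep=102.7973

bisector direction at 252.4411° = (-0.301685,-0.953408)
center distance |VC| = r/sin(θ/2) = 1.953863/sin(38.6013°) = 3.131703
C = V + |VC|·bis = (-18.2813,17.4021)
T_A = V + ((C−V)·d_A)·d_A = V + 2.4474·d_A = (-19.3693,19.0250)
T_B = V + ((C−V)·d_B)·d_B = V + 2.4474·d_B = (-16.4577,18.1037)
sweep = 180° − θ = 102.7973°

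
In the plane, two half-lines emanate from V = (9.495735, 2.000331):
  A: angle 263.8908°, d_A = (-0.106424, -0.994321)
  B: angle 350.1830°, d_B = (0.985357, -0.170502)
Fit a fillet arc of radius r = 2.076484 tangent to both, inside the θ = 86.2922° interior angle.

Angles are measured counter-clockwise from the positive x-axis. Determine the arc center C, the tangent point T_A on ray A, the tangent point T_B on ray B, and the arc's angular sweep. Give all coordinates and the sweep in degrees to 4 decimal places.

center=(11.3247,-0.4235) T_A=(9.2600,-0.2025) T_B=(11.6787,1.6226) sweep=93.7078

bisector direction at 307.0369° = (0.602329,-0.798248)
center distance |VC| = r/sin(θ/2) = 2.076484/sin(43.1461°) = 3.036412
C = V + |VC|·bis = (11.3247,-0.4235)
T_A = V + ((C−V)·d_A)·d_A = V + 2.2154·d_A = (9.2600,-0.2025)
T_B = V + ((C−V)·d_B)·d_B = V + 2.2154·d_B = (11.6787,1.6226)
sweep = 180° − θ = 93.7078°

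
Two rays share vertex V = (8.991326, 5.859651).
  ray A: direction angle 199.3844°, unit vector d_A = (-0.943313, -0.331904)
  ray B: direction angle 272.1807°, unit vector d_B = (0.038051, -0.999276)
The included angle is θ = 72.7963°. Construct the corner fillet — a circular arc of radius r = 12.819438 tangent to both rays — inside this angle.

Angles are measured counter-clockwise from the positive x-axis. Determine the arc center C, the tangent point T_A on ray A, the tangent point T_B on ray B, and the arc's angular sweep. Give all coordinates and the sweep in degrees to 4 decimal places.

center=(-3.1572,-12.0046) T_A=(-7.4120,0.0882) T_B=(9.6530,-11.5168) sweep=107.2037

bisector direction at 235.7825° = (-0.562335,-0.826909)
center distance |VC| = r/sin(θ/2) = 12.819438/sin(36.3982°) = 21.603626
C = V + |VC|·bis = (-3.1572,-12.0046)
T_A = V + ((C−V)·d_A)·d_A = V + 17.3890·d_A = (-7.4120,0.0882)
T_B = V + ((C−V)·d_B)·d_B = V + 17.3890·d_B = (9.6530,-11.5168)
sweep = 180° − θ = 107.2037°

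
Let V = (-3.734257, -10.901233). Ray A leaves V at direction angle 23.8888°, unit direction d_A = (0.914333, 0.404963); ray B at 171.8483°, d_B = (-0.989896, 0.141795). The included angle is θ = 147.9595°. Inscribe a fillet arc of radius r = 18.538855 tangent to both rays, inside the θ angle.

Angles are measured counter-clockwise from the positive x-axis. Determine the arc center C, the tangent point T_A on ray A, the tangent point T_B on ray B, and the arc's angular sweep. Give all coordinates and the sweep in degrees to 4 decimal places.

center=(-6.3748,8.2051) T_A=(1.1328,-8.7456) T_B=(-9.0035,-10.1465) sweep=32.0405

bisector direction at 97.8685° = (-0.136901,0.990585)
center distance |VC| = r/sin(θ/2) = 18.538855/sin(73.9797°) = 19.287916
C = V + |VC|·bis = (-6.3748,8.2051)
T_A = V + ((C−V)·d_A)·d_A = V + 5.3230·d_A = (1.1328,-8.7456)
T_B = V + ((C−V)·d_B)·d_B = V + 5.3230·d_B = (-9.0035,-10.1465)
sweep = 180° − θ = 32.0405°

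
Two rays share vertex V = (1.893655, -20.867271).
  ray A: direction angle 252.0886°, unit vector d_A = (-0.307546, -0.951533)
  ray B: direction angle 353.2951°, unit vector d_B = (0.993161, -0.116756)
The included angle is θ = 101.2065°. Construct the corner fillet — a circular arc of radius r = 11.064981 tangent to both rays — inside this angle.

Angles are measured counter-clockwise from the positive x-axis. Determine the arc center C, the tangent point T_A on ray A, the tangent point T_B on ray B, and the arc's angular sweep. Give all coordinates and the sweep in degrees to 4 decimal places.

bisector direction at 302.6918° = (0.540121,-0.841588)
center distance |VC| = r/sin(θ/2) = 11.064981/sin(50.6033°) = 14.318603
C = V + |VC|·bis = (9.6274,-32.9176)
T_A = V + ((C−V)·d_A)·d_A = V + 9.0878·d_A = (-0.9013,-29.5146)
T_B = V + ((C−V)·d_B)·d_B = V + 9.0878·d_B = (10.9193,-21.9283)
sweep = 180° − θ = 78.7935°

center=(9.6274,-32.9176) T_A=(-0.9013,-29.5146) T_B=(10.9193,-21.9283) sweep=78.7935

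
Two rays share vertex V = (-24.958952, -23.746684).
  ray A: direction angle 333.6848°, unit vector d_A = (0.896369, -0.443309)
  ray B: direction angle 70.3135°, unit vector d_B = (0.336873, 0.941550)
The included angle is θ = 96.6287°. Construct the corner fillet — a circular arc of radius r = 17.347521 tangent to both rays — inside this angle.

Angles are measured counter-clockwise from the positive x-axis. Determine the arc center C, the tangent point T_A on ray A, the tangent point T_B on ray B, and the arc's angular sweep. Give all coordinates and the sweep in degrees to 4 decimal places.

center=(-3.4213,-15.0453) T_A=(-11.1116,-30.5950) T_B=(-19.7548,-9.2014) sweep=83.3713

bisector direction at 21.9991° = (0.927189,0.374593)
center distance |VC| = r/sin(θ/2) = 17.347521/sin(48.3143°) = 23.228991
C = V + |VC|·bis = (-3.4213,-15.0453)
T_A = V + ((C−V)·d_A)·d_A = V + 15.4483·d_A = (-11.1116,-30.5950)
T_B = V + ((C−V)·d_B)·d_B = V + 15.4483·d_B = (-19.7548,-9.2014)
sweep = 180° − θ = 83.3713°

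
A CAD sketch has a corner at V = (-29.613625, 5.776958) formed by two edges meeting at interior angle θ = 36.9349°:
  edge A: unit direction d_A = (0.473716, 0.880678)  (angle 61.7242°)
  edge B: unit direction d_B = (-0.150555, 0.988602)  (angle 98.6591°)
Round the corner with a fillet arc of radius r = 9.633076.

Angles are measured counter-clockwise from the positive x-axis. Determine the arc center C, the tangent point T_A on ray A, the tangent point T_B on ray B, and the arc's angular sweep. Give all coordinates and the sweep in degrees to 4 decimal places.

bisector direction at 80.1917° = (0.170353,0.985383)
center distance |VC| = r/sin(θ/2) = 9.633076/sin(18.4674°) = 30.410714
C = V + |VC|·bis = (-24.4331,35.7432)
T_A = V + ((C−V)·d_A)·d_A = V + 28.8447·d_A = (-15.9494,31.1798)
T_B = V + ((C−V)·d_B)·d_B = V + 28.8447·d_B = (-33.9563,34.2929)
sweep = 180° − θ = 143.0651°

center=(-24.4331,35.7432) T_A=(-15.9494,31.1798) T_B=(-33.9563,34.2929) sweep=143.0651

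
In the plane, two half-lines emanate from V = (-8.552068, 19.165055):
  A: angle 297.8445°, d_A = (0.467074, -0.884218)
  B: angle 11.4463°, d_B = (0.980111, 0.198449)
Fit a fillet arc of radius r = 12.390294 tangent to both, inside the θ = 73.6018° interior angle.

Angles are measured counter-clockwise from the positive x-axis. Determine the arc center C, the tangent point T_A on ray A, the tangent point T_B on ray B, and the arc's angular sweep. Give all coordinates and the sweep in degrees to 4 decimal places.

bisector direction at 334.6454° = (0.903675,-0.428219)
center distance |VC| = r/sin(θ/2) = 12.390294/sin(36.8009°) = 20.683716
C = V + |VC|·bis = (10.1393,10.3079)
T_A = V + ((C−V)·d_A)·d_A = V + 16.5619·d_A = (-0.8164,4.5207)
T_B = V + ((C−V)·d_B)·d_B = V + 16.5619·d_B = (7.6804,22.4518)
sweep = 180° − θ = 106.3982°

center=(10.1393,10.3079) T_A=(-0.8164,4.5207) T_B=(7.6804,22.4518) sweep=106.3982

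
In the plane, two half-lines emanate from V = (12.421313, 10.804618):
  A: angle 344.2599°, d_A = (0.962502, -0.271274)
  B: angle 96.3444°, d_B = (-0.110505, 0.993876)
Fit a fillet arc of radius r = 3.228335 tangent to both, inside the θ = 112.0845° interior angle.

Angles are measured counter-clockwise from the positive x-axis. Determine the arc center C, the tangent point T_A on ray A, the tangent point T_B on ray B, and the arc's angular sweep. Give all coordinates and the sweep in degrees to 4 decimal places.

center=(15.3896,13.3221) T_A=(14.5139,10.2148) T_B=(12.1811,12.9654) sweep=67.9155

bisector direction at 40.3022° = (0.762644,0.646818)
center distance |VC| = r/sin(θ/2) = 3.228335/sin(56.0423°) = 3.892141
C = V + |VC|·bis = (15.3896,13.3221)
T_A = V + ((C−V)·d_A)·d_A = V + 2.1741·d_A = (14.5139,10.2148)
T_B = V + ((C−V)·d_B)·d_B = V + 2.1741·d_B = (12.1811,12.9654)
sweep = 180° − θ = 67.9155°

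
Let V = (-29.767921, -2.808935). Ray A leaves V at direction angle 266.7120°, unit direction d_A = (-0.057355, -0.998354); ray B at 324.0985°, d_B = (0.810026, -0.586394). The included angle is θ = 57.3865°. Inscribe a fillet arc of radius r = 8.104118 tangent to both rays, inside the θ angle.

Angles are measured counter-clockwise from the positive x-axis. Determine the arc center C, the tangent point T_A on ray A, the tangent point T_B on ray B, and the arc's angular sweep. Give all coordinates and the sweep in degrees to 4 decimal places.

center=(-22.5264,-18.0560) T_A=(-30.6172,-17.5912) T_B=(-17.7742,-11.4914) sweep=122.6135

bisector direction at 295.4052° = (0.429018,-0.903296)
center distance |VC| = r/sin(θ/2) = 8.104118/sin(28.6932°) = 16.879354
C = V + |VC|·bis = (-22.5264,-18.0560)
T_A = V + ((C−V)·d_A)·d_A = V + 14.8066·d_A = (-30.6172,-17.5912)
T_B = V + ((C−V)·d_B)·d_B = V + 14.8066·d_B = (-17.7742,-11.4914)
sweep = 180° − θ = 122.6135°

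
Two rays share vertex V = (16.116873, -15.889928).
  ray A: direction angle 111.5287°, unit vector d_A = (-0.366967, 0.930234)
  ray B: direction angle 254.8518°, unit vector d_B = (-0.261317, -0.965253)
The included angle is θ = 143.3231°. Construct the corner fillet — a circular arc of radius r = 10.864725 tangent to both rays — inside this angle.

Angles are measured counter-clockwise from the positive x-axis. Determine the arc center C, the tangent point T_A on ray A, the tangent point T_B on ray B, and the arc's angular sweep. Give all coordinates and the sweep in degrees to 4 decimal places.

center=(4.6886,-16.5269) T_A=(14.7953,-12.5399) T_B=(15.1758,-19.3661) sweep=36.6769

bisector direction at 183.1903° = (-0.998450,-0.055652)
center distance |VC| = r/sin(θ/2) = 10.864725/sin(71.6616°) = 11.446016
C = V + |VC|·bis = (4.6886,-16.5269)
T_A = V + ((C−V)·d_A)·d_A = V + 3.6013·d_A = (14.7953,-12.5399)
T_B = V + ((C−V)·d_B)·d_B = V + 3.6013·d_B = (15.1758,-19.3661)
sweep = 180° − θ = 36.6769°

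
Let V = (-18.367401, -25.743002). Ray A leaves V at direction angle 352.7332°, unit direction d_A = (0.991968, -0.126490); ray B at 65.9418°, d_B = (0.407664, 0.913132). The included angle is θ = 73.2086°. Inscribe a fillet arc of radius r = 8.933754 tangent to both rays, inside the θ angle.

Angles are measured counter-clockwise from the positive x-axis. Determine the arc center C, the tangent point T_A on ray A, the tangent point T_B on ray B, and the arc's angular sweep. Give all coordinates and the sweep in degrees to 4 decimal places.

center=(-5.3066,-18.4024) T_A=(-6.4366,-27.2643) T_B=(-13.4642,-14.7604) sweep=106.7914

bisector direction at 29.3375° = (0.871749,0.489953)
center distance |VC| = r/sin(θ/2) = 8.933754/sin(36.6043°) = 14.982353
C = V + |VC|·bis = (-5.3066,-18.4024)
T_A = V + ((C−V)·d_A)·d_A = V + 12.0274·d_A = (-6.4366,-27.2643)
T_B = V + ((C−V)·d_B)·d_B = V + 12.0274·d_B = (-13.4642,-14.7604)
sweep = 180° − θ = 106.7914°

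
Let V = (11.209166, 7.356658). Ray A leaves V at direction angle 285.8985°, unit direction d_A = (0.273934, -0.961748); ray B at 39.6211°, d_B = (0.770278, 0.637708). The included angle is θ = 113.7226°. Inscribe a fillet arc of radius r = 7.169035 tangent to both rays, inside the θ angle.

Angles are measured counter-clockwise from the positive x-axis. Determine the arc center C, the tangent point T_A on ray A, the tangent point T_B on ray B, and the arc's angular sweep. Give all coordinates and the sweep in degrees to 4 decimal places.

center=(19.3861,4.8192) T_A=(12.4913,2.8553) T_B=(14.8143,10.3413) sweep=66.2774

bisector direction at 342.7598° = (0.955071,-0.296378)
center distance |VC| = r/sin(θ/2) = 7.169035/sin(56.8613°) = 8.561579
C = V + |VC|·bis = (19.3861,4.8192)
T_A = V + ((C−V)·d_A)·d_A = V + 4.6803·d_A = (12.4913,2.8553)
T_B = V + ((C−V)·d_B)·d_B = V + 4.6803·d_B = (14.8143,10.3413)
sweep = 180° − θ = 66.2774°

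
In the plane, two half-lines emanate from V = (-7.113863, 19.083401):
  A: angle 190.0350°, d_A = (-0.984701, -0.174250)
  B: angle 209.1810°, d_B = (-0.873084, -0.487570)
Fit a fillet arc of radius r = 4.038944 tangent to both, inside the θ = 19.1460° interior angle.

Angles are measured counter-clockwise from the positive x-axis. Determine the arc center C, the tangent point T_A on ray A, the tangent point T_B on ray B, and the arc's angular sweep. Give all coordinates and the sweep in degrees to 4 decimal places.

bisector direction at 199.6080° = (-0.942011,-0.335583)
center distance |VC| = r/sin(θ/2) = 4.038944/sin(9.5730°) = 24.286499
C = V + |VC|·bis = (-29.9920,10.9333)
T_A = V + ((C−V)·d_A)·d_A = V + 23.9483·d_A = (-30.6958,14.9104)
T_B = V + ((C−V)·d_B)·d_B = V + 23.9483·d_B = (-28.0227,7.4069)
sweep = 180° − θ = 160.8540°

center=(-29.9920,10.9333) T_A=(-30.6958,14.9104) T_B=(-28.0227,7.4069) sweep=160.8540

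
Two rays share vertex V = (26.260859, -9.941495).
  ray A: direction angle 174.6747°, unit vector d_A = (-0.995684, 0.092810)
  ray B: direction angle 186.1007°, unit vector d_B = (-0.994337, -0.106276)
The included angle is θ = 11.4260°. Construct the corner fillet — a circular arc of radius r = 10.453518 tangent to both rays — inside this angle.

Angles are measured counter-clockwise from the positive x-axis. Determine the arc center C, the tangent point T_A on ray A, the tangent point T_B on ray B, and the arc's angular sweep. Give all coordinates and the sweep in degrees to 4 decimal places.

center=(-78.7492,-10.6521) T_A=(-77.7790,-0.2437) T_B=(-77.6382,-21.0464) sweep=168.5740

bisector direction at 180.3877° = (-0.999977,-0.006767)
center distance |VC| = r/sin(θ/2) = 10.453518/sin(5.7130°) = 105.012443
C = V + |VC|·bis = (-78.7492,-10.6521)
T_A = V + ((C−V)·d_A)·d_A = V + 104.4908·d_A = (-77.7790,-0.2437)
T_B = V + ((C−V)·d_B)·d_B = V + 104.4908·d_B = (-77.6382,-21.0464)
sweep = 180° − θ = 168.5740°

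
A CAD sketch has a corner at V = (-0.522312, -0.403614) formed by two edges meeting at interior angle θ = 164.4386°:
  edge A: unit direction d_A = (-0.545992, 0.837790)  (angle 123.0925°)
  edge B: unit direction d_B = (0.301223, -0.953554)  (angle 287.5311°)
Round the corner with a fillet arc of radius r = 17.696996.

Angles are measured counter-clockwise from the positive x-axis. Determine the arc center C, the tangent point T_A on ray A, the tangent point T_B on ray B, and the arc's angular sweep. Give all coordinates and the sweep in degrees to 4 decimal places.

bisector direction at 205.3118° = (-0.903995,-0.427544)
center distance |VC| = r/sin(θ/2) = 17.696996/sin(82.2193°) = 17.861437
C = V + |VC|·bis = (-16.6690,-8.0402)
T_A = V + ((C−V)·d_A)·d_A = V + 2.4181·d_A = (-1.8426,1.6223)
T_B = V + ((C−V)·d_B)·d_B = V + 2.4181·d_B = (0.2061,-2.7094)
sweep = 180° − θ = 15.5614°

center=(-16.6690,-8.0402) T_A=(-1.8426,1.6223) T_B=(0.2061,-2.7094) sweep=15.5614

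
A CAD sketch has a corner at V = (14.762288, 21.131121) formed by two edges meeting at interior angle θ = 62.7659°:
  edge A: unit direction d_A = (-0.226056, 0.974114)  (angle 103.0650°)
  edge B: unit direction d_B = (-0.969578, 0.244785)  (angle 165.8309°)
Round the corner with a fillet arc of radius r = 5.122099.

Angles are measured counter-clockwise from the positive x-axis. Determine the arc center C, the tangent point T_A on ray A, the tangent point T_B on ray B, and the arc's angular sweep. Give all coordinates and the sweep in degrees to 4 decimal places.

center=(7.8746,28.1528) T_A=(12.8641,29.3107) T_B=(6.6208,23.1866) sweep=117.2341

bisector direction at 134.4479° = (-0.700261,0.713887)
center distance |VC| = r/sin(θ/2) = 5.122099/sin(31.3830°) = 9.835898
C = V + |VC|·bis = (7.8746,28.1528)
T_A = V + ((C−V)·d_A)·d_A = V + 8.3970·d_A = (12.8641,29.3107)
T_B = V + ((C−V)·d_B)·d_B = V + 8.3970·d_B = (6.6208,23.1866)
sweep = 180° − θ = 117.2341°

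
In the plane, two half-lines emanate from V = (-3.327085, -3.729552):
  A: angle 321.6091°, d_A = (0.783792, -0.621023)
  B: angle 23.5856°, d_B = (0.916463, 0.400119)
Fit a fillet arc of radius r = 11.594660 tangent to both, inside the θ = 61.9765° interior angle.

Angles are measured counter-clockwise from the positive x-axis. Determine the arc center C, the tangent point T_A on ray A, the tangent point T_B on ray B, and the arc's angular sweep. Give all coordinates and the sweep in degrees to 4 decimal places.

center=(19.0051,-6.6311) T_A=(11.8046,-15.7189) T_B=(14.3659,3.9950) sweep=118.0235

bisector direction at 352.5974° = (0.991665,-0.128841)
center distance |VC| = r/sin(θ/2) = 11.594660/sin(30.9883°) = 22.519925
C = V + |VC|·bis = (19.0051,-6.6311)
T_A = V + ((C−V)·d_A)·d_A = V + 19.3057·d_A = (11.8046,-15.7189)
T_B = V + ((C−V)·d_B)·d_B = V + 19.3057·d_B = (14.3659,3.9950)
sweep = 180° − θ = 118.0235°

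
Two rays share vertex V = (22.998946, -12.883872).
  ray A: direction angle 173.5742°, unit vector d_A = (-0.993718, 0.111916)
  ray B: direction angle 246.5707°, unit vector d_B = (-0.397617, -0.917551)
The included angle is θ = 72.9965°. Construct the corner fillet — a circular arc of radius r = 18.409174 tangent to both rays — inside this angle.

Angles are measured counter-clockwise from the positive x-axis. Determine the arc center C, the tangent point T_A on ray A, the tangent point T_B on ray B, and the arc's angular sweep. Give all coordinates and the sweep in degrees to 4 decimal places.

bisector direction at 210.0724° = (-0.865392,-0.501095)
center distance |VC| = r/sin(θ/2) = 18.409174/sin(36.4982°) = 30.950284
C = V + |VC|·bis = (-3.7852,-28.3929)
T_A = V + ((C−V)·d_A)·d_A = V + 24.8802·d_A = (-1.7249,-10.0994)
T_B = V + ((C−V)·d_B)·d_B = V + 24.8802·d_B = (13.1062,-35.7127)
sweep = 180° − θ = 107.0035°

center=(-3.7852,-28.3929) T_A=(-1.7249,-10.0994) T_B=(13.1062,-35.7127) sweep=107.0035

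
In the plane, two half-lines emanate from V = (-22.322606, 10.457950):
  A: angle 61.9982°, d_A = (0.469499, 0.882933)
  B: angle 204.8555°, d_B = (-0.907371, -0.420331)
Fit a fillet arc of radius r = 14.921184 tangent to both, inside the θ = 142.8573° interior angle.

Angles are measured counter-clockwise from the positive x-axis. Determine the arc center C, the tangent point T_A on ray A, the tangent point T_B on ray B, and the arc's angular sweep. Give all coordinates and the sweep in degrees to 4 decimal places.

center=(-33.1433,21.8898) T_A=(-19.9689,14.8843) T_B=(-26.8715,8.3507) sweep=37.1427

bisector direction at 133.4269° = (-0.687428,0.726253)
center distance |VC| = r/sin(θ/2) = 14.921184/sin(71.4287°) = 15.740845
C = V + |VC|·bis = (-33.1433,21.8898)
T_A = V + ((C−V)·d_A)·d_A = V + 5.0132·d_A = (-19.9689,14.8843)
T_B = V + ((C−V)·d_B)·d_B = V + 5.0132·d_B = (-26.8715,8.3507)
sweep = 180° − θ = 37.1427°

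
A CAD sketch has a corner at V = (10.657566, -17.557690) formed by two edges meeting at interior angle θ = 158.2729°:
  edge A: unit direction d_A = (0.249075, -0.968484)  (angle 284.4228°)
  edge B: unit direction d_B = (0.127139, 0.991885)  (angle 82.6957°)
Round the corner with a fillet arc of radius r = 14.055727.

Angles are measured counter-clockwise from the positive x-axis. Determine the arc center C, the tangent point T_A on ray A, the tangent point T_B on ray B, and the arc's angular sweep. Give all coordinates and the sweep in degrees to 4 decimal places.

bisector direction at 3.5593° = (0.998071,0.062081)
center distance |VC| = r/sin(θ/2) = 14.055727/sin(79.1364°) = 14.312219
C = V + |VC|·bis = (24.9422,-16.6692)
T_A = V + ((C−V)·d_A)·d_A = V + 2.6974·d_A = (11.3294,-20.1701)
T_B = V + ((C−V)·d_B)·d_B = V + 2.6974·d_B = (11.0005,-14.8821)
sweep = 180° − θ = 21.7271°

center=(24.9422,-16.6692) T_A=(11.3294,-20.1701) T_B=(11.0005,-14.8821) sweep=21.7271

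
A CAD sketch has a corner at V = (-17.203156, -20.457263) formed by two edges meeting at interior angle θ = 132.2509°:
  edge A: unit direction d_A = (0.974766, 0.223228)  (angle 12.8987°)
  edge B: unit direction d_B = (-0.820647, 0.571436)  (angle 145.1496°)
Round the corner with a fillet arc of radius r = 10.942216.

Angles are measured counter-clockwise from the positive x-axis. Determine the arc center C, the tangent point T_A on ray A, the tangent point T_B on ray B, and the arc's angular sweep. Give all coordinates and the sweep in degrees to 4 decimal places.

bisector direction at 79.0242° = (0.190395,0.981708)
center distance |VC| = r/sin(θ/2) = 10.942216/sin(66.1255°) = 11.966110
C = V + |VC|·bis = (-14.9249,-8.7100)
T_A = V + ((C−V)·d_A)·d_A = V + 4.8431·d_A = (-12.4823,-19.3761)
T_B = V + ((C−V)·d_B)·d_B = V + 4.8431·d_B = (-21.1776,-17.6897)
sweep = 180° − θ = 47.7491°

center=(-14.9249,-8.7100) T_A=(-12.4823,-19.3761) T_B=(-21.1776,-17.6897) sweep=47.7491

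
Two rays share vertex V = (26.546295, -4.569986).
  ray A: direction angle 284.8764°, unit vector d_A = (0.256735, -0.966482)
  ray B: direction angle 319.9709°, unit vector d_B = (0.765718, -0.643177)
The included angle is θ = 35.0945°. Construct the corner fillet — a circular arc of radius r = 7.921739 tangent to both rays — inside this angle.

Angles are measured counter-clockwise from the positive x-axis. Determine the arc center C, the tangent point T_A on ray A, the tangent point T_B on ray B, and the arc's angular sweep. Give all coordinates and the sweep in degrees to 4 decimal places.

bisector direction at 302.4237° = (0.536175,-0.844107)
center distance |VC| = r/sin(θ/2) = 7.921739/sin(17.5472°) = 26.275105
C = V + |VC|·bis = (40.6344,-26.7490)
T_A = V + ((C−V)·d_A)·d_A = V + 25.0525·d_A = (32.9781,-28.7828)
T_B = V + ((C−V)·d_B)·d_B = V + 25.0525·d_B = (45.7294,-20.6832)
sweep = 180° − θ = 144.9055°

center=(40.6344,-26.7490) T_A=(32.9781,-28.7828) T_B=(45.7294,-20.6832) sweep=144.9055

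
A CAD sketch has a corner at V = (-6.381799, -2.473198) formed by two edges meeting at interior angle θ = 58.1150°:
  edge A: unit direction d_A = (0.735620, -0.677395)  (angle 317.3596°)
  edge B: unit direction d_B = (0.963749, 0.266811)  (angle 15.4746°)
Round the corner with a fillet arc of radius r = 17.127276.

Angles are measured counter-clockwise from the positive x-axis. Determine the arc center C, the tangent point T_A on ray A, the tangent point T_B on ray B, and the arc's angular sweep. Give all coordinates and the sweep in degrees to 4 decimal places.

center=(27.8959,-10.7550) T_A=(16.2940,-23.3542) T_B=(23.3262,5.7514) sweep=121.8850

bisector direction at 346.4171° = (0.972031,-0.234852)
center distance |VC| = r/sin(θ/2) = 17.127276/sin(29.0575°) = 35.264012
C = V + |VC|·bis = (27.8959,-10.7550)
T_A = V + ((C−V)·d_A)·d_A = V + 30.8254·d_A = (16.2940,-23.3542)
T_B = V + ((C−V)·d_B)·d_B = V + 30.8254·d_B = (23.3262,5.7514)
sweep = 180° − θ = 121.8850°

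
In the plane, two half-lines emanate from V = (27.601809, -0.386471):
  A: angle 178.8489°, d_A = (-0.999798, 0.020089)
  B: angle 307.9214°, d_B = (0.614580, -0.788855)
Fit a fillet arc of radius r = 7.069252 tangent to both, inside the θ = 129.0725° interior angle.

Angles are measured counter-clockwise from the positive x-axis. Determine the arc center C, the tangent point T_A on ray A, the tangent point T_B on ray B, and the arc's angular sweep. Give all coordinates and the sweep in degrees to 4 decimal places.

center=(24.0941,-7.3867) T_A=(24.2361,-0.3188) T_B=(29.6707,-3.0420) sweep=50.9275

bisector direction at 243.3851° = (-0.447991,-0.894038)
center distance |VC| = r/sin(θ/2) = 7.069252/sin(64.5362°) = 7.829865
C = V + |VC|·bis = (24.0941,-7.3867)
T_A = V + ((C−V)·d_A)·d_A = V + 3.3664·d_A = (24.2361,-0.3188)
T_B = V + ((C−V)·d_B)·d_B = V + 3.3664·d_B = (29.6707,-3.0420)
sweep = 180° − θ = 50.9275°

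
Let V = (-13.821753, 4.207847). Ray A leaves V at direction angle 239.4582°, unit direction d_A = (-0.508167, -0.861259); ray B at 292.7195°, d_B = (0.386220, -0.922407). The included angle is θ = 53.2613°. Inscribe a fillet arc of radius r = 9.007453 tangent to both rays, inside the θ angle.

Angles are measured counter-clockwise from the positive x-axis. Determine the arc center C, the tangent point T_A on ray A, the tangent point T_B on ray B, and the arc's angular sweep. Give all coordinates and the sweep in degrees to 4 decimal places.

bisector direction at 266.0889° = (-0.068209,-0.997671)
center distance |VC| = r/sin(θ/2) = 9.007453/sin(26.6306°) = 20.095276
C = V + |VC|·bis = (-15.1924,-15.8406)
T_A = V + ((C−V)·d_A)·d_A = V + 17.9635·d_A = (-22.9502,-11.2633)
T_B = V + ((C−V)·d_B)·d_B = V + 17.9635·d_B = (-6.8839,-12.3618)
sweep = 180° − θ = 126.7387°

center=(-15.1924,-15.8406) T_A=(-22.9502,-11.2633) T_B=(-6.8839,-12.3618) sweep=126.7387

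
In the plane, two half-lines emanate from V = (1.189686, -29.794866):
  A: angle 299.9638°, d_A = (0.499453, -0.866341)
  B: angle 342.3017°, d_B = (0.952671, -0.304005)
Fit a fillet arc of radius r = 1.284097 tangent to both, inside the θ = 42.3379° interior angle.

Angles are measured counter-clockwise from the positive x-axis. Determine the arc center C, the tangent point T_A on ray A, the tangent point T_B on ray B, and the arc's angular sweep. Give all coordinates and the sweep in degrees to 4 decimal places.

center=(3.9583,-32.0262) T_A=(2.8458,-32.6676) T_B=(4.3487,-30.8029) sweep=137.6621

bisector direction at 321.1327° = (0.778602,-0.627518)
center distance |VC| = r/sin(θ/2) = 1.284097/sin(21.1689°) = 3.555881
C = V + |VC|·bis = (3.9583,-32.0262)
T_A = V + ((C−V)·d_A)·d_A = V + 3.3159·d_A = (2.8458,-32.6676)
T_B = V + ((C−V)·d_B)·d_B = V + 3.3159·d_B = (4.3487,-30.8029)
sweep = 180° − θ = 137.6621°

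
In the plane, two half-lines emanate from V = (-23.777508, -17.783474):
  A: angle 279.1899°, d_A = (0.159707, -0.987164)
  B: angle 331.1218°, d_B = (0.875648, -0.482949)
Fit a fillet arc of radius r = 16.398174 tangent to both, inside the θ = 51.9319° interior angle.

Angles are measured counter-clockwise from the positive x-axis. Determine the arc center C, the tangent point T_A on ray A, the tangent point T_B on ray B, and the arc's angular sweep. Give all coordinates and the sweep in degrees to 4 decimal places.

bisector direction at 305.1559° = (0.575802,-0.817589)
center distance |VC| = r/sin(θ/2) = 16.398174/sin(25.9659°) = 37.452697
C = V + |VC|·bis = (-2.2122,-48.4044)
T_A = V + ((C−V)·d_A)·d_A = V + 33.6720·d_A = (-18.3998,-51.0233)
T_B = V + ((C−V)·d_B)·d_B = V + 33.6720·d_B = (5.7073,-34.0453)
sweep = 180° − θ = 128.0681°

center=(-2.2122,-48.4044) T_A=(-18.3998,-51.0233) T_B=(5.7073,-34.0453) sweep=128.0681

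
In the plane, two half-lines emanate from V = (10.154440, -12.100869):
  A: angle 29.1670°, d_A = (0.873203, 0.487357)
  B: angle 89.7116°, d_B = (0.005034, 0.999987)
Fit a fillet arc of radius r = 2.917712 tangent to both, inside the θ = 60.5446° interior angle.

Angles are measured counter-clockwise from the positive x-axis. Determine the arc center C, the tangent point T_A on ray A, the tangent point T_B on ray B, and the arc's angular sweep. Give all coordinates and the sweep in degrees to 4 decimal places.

bisector direction at 59.4393° = (0.508451,0.861091)
center distance |VC| = r/sin(θ/2) = 2.917712/sin(30.2723°) = 5.787846
C = V + |VC|·bis = (13.0973,-7.1170)
T_A = V + ((C−V)·d_A)·d_A = V + 4.9986·d_A = (14.5192,-9.6648)
T_B = V + ((C−V)·d_B)·d_B = V + 4.9986·d_B = (10.1796,-7.1023)
sweep = 180° − θ = 119.4554°

center=(13.0973,-7.1170) T_A=(14.5192,-9.6648) T_B=(10.1796,-7.1023) sweep=119.4554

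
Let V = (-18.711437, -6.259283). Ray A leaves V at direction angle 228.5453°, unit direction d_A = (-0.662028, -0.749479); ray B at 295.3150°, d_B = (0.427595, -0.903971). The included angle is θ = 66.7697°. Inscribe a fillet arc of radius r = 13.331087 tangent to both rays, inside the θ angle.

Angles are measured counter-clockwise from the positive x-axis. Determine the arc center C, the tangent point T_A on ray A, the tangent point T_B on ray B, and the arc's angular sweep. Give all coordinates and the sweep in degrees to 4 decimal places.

bisector direction at 261.9301° = (-0.140380,-0.990098)
center distance |VC| = r/sin(θ/2) = 13.331087/sin(33.3849°) = 24.226888
C = V + |VC|·bis = (-22.1124,-30.2463)
T_A = V + ((C−V)·d_A)·d_A = V + 20.2293·d_A = (-32.1038,-21.4207)
T_B = V + ((C−V)·d_B)·d_B = V + 20.2293·d_B = (-10.0615,-24.5460)
sweep = 180° − θ = 113.2303°

center=(-22.1124,-30.2463) T_A=(-32.1038,-21.4207) T_B=(-10.0615,-24.5460) sweep=113.2303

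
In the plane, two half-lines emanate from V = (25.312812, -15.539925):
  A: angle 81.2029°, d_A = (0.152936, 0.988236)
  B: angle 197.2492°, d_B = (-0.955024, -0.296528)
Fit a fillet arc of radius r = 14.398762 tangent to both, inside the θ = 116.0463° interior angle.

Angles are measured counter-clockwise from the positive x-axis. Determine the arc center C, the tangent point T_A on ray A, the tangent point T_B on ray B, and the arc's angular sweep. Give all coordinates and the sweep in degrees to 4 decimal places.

bisector direction at 139.2260° = (-0.757292,0.653076)
center distance |VC| = r/sin(θ/2) = 14.398762/sin(58.0232°) = 16.974425
C = V + |VC|·bis = (12.4582,-4.4543)
T_A = V + ((C−V)·d_A)·d_A = V + 8.9893·d_A = (26.6876,-6.6564)
T_B = V + ((C−V)·d_B)·d_B = V + 8.9893·d_B = (16.7279,-18.2055)
sweep = 180° − θ = 63.9537°

center=(12.4582,-4.4543) T_A=(26.6876,-6.6564) T_B=(16.7279,-18.2055) sweep=63.9537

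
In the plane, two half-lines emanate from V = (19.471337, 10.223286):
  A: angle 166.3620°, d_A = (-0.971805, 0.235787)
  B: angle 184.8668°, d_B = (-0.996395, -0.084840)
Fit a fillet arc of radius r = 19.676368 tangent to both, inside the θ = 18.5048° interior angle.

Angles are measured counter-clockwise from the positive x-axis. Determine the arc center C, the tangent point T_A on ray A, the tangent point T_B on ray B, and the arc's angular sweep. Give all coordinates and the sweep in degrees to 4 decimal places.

bisector direction at 175.6144° = (-0.997072,0.076468)
center distance |VC| = r/sin(θ/2) = 19.676368/sin(9.2524°) = 122.377719
C = V + |VC|·bis = (-102.5481,19.5813)
T_A = V + ((C−V)·d_A)·d_A = V + 120.7855·d_A = (-97.9086,38.7029)
T_B = V + ((C−V)·d_B)·d_B = V + 120.7855·d_B = (-100.8787,-0.0241)
sweep = 180° − θ = 161.4952°

center=(-102.5481,19.5813) T_A=(-97.9086,38.7029) T_B=(-100.8787,-0.0241) sweep=161.4952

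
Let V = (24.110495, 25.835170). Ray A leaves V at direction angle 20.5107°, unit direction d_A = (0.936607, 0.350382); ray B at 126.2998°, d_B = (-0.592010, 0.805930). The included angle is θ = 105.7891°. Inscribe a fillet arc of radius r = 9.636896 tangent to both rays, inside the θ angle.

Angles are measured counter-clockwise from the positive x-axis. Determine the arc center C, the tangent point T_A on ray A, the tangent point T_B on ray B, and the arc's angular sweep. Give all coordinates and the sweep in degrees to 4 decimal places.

bisector direction at 73.4052° = (0.285601,0.958349)
center distance |VC| = r/sin(θ/2) = 9.636896/sin(52.8946°) = 12.083480
C = V + |VC|·bis = (27.5615,37.4154)
T_A = V + ((C−V)·d_A)·d_A = V + 7.2898·d_A = (30.9381,28.3894)
T_B = V + ((C−V)·d_B)·d_B = V + 7.2898·d_B = (19.7949,31.7102)
sweep = 180° − θ = 74.2109°

center=(27.5615,37.4154) T_A=(30.9381,28.3894) T_B=(19.7949,31.7102) sweep=74.2109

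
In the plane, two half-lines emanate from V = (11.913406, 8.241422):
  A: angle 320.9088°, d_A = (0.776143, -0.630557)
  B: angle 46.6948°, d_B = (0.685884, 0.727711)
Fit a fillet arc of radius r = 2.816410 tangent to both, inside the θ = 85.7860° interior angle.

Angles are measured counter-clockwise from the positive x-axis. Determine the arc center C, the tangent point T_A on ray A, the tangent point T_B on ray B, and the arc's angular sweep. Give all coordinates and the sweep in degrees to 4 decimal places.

bisector direction at 3.8018° = (0.997799,0.066305)
center distance |VC| = r/sin(θ/2) = 2.816410/sin(42.8930°) = 4.137937
C = V + |VC|·bis = (16.0422,8.5158)
T_A = V + ((C−V)·d_A)·d_A = V + 3.0316·d_A = (14.2663,6.3299)
T_B = V + ((C−V)·d_B)·d_B = V + 3.0316·d_B = (13.9927,10.4475)
sweep = 180° − θ = 94.2140°

center=(16.0422,8.5158) T_A=(14.2663,6.3299) T_B=(13.9927,10.4475) sweep=94.2140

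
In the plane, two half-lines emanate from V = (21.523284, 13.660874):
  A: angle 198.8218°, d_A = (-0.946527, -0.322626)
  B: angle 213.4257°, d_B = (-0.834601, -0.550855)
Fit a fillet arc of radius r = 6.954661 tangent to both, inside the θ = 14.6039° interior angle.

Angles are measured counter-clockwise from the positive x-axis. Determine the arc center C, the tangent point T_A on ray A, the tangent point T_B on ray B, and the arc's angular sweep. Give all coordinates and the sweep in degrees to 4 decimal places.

bisector direction at 206.1238° = (-0.897845,-0.440311)
center distance |VC| = r/sin(θ/2) = 6.954661/sin(7.3019°) = 54.718728
C = V + |VC|·bis = (-27.6057,-10.4324)
T_A = V + ((C−V)·d_A)·d_A = V + 54.2750·d_A = (-29.8494,-3.8496)
T_B = V + ((C−V)·d_B)·d_B = V + 54.2750·d_B = (-23.7746,-16.2368)
sweep = 180° − θ = 165.3961°

center=(-27.6057,-10.4324) T_A=(-29.8494,-3.8496) T_B=(-23.7746,-16.2368) sweep=165.3961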